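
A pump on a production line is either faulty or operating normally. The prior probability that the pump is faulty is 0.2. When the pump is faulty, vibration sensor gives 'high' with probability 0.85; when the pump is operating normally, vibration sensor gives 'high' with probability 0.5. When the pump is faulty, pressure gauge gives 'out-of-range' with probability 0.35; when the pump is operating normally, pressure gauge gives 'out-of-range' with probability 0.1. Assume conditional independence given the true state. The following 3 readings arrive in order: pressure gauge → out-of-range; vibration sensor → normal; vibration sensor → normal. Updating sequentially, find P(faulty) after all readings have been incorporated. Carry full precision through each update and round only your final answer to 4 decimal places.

0.0730

After pressure gauge='out-of-range': P(faulty) = 0.35·0.2000 / (0.35·0.2000 + 0.1·0.8000) ≈ 0.4667
After vibration sensor='normal': P(faulty) = 0.15·0.4667 / (0.15·0.4667 + 0.5·0.5333) ≈ 0.2079
After vibration sensor='normal': P(faulty) = 0.15·0.2079 / (0.15·0.2079 + 0.5·0.7921) ≈ 0.0730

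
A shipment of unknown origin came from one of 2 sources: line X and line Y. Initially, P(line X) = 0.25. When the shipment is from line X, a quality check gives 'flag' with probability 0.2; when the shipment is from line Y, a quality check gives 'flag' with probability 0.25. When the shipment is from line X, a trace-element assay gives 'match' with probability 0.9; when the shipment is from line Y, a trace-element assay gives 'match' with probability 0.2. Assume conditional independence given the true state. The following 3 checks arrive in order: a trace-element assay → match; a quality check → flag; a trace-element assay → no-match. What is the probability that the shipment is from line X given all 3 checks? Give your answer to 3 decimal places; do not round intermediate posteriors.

0.130

Each posterior becomes the prior for the next update.
After a trace-element assay='match': P(line X) = 0.9·0.2500 / (0.9·0.2500 + 0.2·0.7500) ≈ 0.6000
After a quality check='flag': P(line X) = 0.2·0.6000 / (0.2·0.6000 + 0.25·0.4000) ≈ 0.5455
After a trace-element assay='no-match': P(line X) = 0.1·0.5455 / (0.1·0.5455 + 0.8·0.4545) ≈ 0.1304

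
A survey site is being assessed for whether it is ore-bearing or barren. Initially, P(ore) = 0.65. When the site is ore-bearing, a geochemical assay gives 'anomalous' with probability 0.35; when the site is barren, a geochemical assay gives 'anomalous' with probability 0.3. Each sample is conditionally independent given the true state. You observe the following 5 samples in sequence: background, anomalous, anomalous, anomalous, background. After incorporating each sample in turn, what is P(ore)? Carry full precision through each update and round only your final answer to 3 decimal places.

After 'background': P(ore) = 0.65·0.6500 / (0.65·0.6500 + 0.7·0.3500) ≈ 0.6330
After 'anomalous': P(ore) = 0.35·0.6330 / (0.35·0.6330 + 0.3·0.3670) ≈ 0.6680
After 'anomalous': P(ore) = 0.35·0.6680 / (0.35·0.6680 + 0.3·0.3320) ≈ 0.7012
After 'anomalous': P(ore) = 0.35·0.7012 / (0.35·0.7012 + 0.3·0.2988) ≈ 0.7325
After 'background': P(ore) = 0.65·0.7325 / (0.65·0.7325 + 0.7·0.2675) ≈ 0.7177

0.718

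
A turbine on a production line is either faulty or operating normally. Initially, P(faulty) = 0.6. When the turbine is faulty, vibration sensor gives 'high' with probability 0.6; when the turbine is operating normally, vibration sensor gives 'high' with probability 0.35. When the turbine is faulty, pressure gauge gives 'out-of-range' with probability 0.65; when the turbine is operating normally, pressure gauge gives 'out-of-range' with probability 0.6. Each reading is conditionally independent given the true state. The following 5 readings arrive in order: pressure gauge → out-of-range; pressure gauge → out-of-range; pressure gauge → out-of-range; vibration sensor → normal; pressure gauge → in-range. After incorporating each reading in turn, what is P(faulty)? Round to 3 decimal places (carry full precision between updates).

After pressure gauge='out-of-range': P(faulty) = 0.65·0.6000 / (0.65·0.6000 + 0.6·0.4000) ≈ 0.6190
After pressure gauge='out-of-range': P(faulty) = 0.65·0.6190 / (0.65·0.6190 + 0.6·0.3810) ≈ 0.6377
After pressure gauge='out-of-range': P(faulty) = 0.65·0.6377 / (0.65·0.6377 + 0.6·0.3623) ≈ 0.6560
After vibration sensor='normal': P(faulty) = 0.4·0.6560 / (0.4·0.6560 + 0.65·0.3440) ≈ 0.5399
After pressure gauge='in-range': P(faulty) = 0.35·0.5399 / (0.35·0.5399 + 0.4·0.4601) ≈ 0.5066

0.507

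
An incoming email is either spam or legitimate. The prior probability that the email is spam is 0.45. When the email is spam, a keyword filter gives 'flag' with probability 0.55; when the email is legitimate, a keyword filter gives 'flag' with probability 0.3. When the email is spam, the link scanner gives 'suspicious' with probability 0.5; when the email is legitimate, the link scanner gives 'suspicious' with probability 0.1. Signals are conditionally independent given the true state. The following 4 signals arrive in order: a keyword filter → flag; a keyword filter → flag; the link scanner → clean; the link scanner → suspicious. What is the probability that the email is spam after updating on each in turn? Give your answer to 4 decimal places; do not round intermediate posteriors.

After a keyword filter='flag': P(spam) = 0.55·0.4500 / (0.55·0.4500 + 0.3·0.5500) ≈ 0.6000
After a keyword filter='flag': P(spam) = 0.55·0.6000 / (0.55·0.6000 + 0.3·0.4000) ≈ 0.7333
After the link scanner='clean': P(spam) = 0.5·0.7333 / (0.5·0.7333 + 0.9·0.2667) ≈ 0.6044
After the link scanner='suspicious': P(spam) = 0.5·0.6044 / (0.5·0.6044 + 0.1·0.3956) ≈ 0.8842

0.8842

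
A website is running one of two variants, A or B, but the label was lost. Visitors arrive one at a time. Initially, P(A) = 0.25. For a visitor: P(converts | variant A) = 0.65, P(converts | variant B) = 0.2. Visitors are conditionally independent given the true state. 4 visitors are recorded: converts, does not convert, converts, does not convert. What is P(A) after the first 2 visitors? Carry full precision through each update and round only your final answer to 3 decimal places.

0.322

Each posterior becomes the prior for the next update.
After 'converts': P(A) = 0.65·0.2500 / (0.65·0.2500 + 0.2·0.7500) ≈ 0.5200
After 'does not convert': P(A) = 0.35·0.5200 / (0.35·0.5200 + 0.8·0.4800) ≈ 0.3216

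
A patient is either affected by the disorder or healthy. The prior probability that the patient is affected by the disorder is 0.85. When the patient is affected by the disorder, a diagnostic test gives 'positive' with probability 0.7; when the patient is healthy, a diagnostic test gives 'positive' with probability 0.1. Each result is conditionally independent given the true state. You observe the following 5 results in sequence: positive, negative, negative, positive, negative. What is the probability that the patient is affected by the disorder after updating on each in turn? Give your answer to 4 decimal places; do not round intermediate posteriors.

After 'positive': P(affected) = 0.7·0.8500 / (0.7·0.8500 + 0.1·0.1500) ≈ 0.9754
After 'negative': P(affected) = 0.3·0.9754 / (0.3·0.9754 + 0.9·0.0246) ≈ 0.9297
After 'negative': P(affected) = 0.3·0.9297 / (0.3·0.9297 + 0.9·0.0703) ≈ 0.8151
After 'positive': P(affected) = 0.7·0.8151 / (0.7·0.8151 + 0.1·0.1849) ≈ 0.9686
After 'negative': P(affected) = 0.3·0.9686 / (0.3·0.9686 + 0.9·0.0314) ≈ 0.9114

0.9114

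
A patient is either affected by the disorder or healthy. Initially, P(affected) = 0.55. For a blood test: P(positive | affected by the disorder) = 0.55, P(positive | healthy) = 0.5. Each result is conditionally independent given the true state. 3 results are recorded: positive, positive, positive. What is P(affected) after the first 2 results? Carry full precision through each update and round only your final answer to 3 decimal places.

0.597

Apply Bayes' rule sequentially, carrying P(affected) forward.
After 'positive': P(affected) = 0.55·0.5500 / (0.55·0.5500 + 0.5·0.4500) ≈ 0.5735
After 'positive': P(affected) = 0.55·0.5735 / (0.55·0.5735 + 0.5·0.4265) ≈ 0.5966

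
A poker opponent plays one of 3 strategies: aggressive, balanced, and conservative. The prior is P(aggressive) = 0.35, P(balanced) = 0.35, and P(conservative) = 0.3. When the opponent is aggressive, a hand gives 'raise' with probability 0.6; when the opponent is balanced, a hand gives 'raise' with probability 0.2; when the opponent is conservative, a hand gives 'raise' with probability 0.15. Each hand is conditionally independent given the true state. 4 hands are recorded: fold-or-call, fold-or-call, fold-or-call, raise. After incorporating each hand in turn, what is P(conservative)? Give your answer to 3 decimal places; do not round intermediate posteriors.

0.359

After 'fold-or-call': normaliser = 0.4·0.3500 + 0.8·0.3500 + 0.85·0.3000; P(aggressive) ≈ 0.2074, P(balanced) ≈ 0.4148, P(conservative) ≈ 0.3778
After 'fold-or-call': normaliser = 0.4·0.2074 + 0.8·0.4148 + 0.85·0.3778; P(aggressive) ≈ 0.1127, P(balanced) ≈ 0.4509, P(conservative) ≈ 0.4363
After 'fold-or-call': normaliser = 0.4·0.1127 + 0.8·0.4509 + 0.85·0.4363; P(aggressive) ≈ 0.0581, P(balanced) ≈ 0.4644, P(conservative) ≈ 0.4775
After 'raise': normaliser = 0.6·0.0581 + 0.2·0.4644 + 0.15·0.4775; P(aggressive) ≈ 0.1747, P(balanced) ≈ 0.4660, P(conservative) ≈ 0.3593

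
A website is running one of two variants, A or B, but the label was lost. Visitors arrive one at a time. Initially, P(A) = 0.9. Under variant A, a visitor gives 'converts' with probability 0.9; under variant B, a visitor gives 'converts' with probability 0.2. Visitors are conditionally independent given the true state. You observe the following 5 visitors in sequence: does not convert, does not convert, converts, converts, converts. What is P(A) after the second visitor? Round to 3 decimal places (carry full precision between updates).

Each posterior becomes the prior for the next update.
After 'does not convert': P(A) = 0.1·0.9000 / (0.1·0.9000 + 0.8·0.1000) ≈ 0.5294
After 'does not convert': P(A) = 0.1·0.5294 / (0.1·0.5294 + 0.8·0.4706) ≈ 0.1233

0.123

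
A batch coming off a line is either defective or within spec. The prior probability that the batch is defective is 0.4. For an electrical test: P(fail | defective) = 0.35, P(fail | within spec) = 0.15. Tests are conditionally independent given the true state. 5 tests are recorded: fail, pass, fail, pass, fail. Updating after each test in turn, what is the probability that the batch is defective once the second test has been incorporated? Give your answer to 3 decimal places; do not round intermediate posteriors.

Apply Bayes' rule sequentially, carrying P(defective) forward.
After 'fail': P(defective) = 0.35·0.4000 / (0.35·0.4000 + 0.15·0.6000) ≈ 0.6087
After 'pass': P(defective) = 0.65·0.6087 / (0.65·0.6087 + 0.85·0.3913) ≈ 0.5433

0.543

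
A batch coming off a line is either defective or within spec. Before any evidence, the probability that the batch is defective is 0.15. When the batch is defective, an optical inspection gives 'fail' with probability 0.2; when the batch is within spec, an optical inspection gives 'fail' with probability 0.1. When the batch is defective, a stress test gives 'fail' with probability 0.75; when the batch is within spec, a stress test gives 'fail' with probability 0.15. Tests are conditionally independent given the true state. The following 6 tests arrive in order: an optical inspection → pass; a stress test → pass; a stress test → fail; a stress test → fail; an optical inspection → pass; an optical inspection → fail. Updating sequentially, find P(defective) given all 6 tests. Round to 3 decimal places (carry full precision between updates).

0.672

After an optical inspection='pass': P(defective) = 0.8·0.1500 / (0.8·0.1500 + 0.9·0.8500) ≈ 0.1356
After a stress test='pass': P(defective) = 0.25·0.1356 / (0.25·0.1356 + 0.85·0.8644) ≈ 0.0441
After a stress test='fail': P(defective) = 0.75·0.0441 / (0.75·0.0441 + 0.15·0.9559) ≈ 0.1874
After a stress test='fail': P(defective) = 0.75·0.1874 / (0.75·0.1874 + 0.15·0.8126) ≈ 0.5356
After an optical inspection='pass': P(defective) = 0.8·0.5356 / (0.8·0.5356 + 0.9·0.4644) ≈ 0.5062
After an optical inspection='fail': P(defective) = 0.2·0.5062 / (0.2·0.5062 + 0.1·0.4938) ≈ 0.6722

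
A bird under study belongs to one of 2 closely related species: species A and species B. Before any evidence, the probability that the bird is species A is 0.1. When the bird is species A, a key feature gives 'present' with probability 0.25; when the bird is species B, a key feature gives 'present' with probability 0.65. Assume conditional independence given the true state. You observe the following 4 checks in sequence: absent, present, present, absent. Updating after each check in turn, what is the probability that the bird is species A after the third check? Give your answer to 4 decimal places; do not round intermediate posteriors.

After 'absent': P(species A) = 0.75·0.1000 / (0.75·0.1000 + 0.35·0.9000) ≈ 0.1923
After 'present': P(species A) = 0.25·0.1923 / (0.25·0.1923 + 0.65·0.8077) ≈ 0.0839
After 'present': P(species A) = 0.25·0.0839 / (0.25·0.0839 + 0.65·0.9161) ≈ 0.0340

0.0340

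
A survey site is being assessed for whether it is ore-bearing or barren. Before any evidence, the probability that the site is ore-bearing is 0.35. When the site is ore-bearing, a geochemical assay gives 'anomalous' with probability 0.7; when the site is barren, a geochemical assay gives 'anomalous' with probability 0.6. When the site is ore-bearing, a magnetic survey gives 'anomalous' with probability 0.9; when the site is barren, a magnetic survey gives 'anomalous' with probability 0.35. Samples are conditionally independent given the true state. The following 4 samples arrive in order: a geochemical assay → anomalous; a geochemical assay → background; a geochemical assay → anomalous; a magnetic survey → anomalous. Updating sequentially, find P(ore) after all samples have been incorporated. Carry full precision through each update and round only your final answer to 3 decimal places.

0.586

After a geochemical assay='anomalous': P(ore) = 0.7·0.3500 / (0.7·0.3500 + 0.6·0.6500) ≈ 0.3858
After a geochemical assay='background': P(ore) = 0.3·0.3858 / (0.3·0.3858 + 0.4·0.6142) ≈ 0.3203
After a geochemical assay='anomalous': P(ore) = 0.7·0.3203 / (0.7·0.3203 + 0.6·0.6797) ≈ 0.3547
After a magnetic survey='anomalous': P(ore) = 0.9·0.3547 / (0.9·0.3547 + 0.35·0.6453) ≈ 0.5857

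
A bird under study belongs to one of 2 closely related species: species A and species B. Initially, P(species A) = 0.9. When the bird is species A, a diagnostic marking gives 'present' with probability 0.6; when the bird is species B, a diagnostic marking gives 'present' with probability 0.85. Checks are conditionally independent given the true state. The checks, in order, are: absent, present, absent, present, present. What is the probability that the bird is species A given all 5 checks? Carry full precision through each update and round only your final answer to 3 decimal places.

After 'absent': P(species A) = 0.4·0.9000 / (0.4·0.9000 + 0.15·0.1000) ≈ 0.9600
After 'present': P(species A) = 0.6·0.9600 / (0.6·0.9600 + 0.85·0.0400) ≈ 0.9443
After 'absent': P(species A) = 0.4·0.9443 / (0.4·0.9443 + 0.15·0.0557) ≈ 0.9783
After 'present': P(species A) = 0.6·0.9783 / (0.6·0.9783 + 0.85·0.0217) ≈ 0.9696
After 'present': P(species A) = 0.6·0.9696 / (0.6·0.9696 + 0.85·0.0304) ≈ 0.9575

0.957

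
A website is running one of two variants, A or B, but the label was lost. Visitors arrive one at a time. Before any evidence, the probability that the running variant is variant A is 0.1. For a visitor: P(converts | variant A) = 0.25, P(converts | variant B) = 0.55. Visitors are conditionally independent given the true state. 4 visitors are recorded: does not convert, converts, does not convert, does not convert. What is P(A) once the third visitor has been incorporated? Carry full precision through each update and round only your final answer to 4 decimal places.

After 'does not convert': P(A) = 0.75·0.1000 / (0.75·0.1000 + 0.45·0.9000) ≈ 0.1562
After 'converts': P(A) = 0.25·0.1562 / (0.25·0.1562 + 0.55·0.8438) ≈ 0.0776
After 'does not convert': P(A) = 0.75·0.0776 / (0.75·0.0776 + 0.45·0.9224) ≈ 0.1230

0.1230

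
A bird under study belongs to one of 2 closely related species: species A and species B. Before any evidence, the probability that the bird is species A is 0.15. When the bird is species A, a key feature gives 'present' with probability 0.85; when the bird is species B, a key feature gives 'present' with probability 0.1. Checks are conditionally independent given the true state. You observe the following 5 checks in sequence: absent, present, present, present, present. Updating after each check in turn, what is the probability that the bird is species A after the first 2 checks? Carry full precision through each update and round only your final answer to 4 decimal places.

Apply Bayes' rule sequentially, carrying P(species A) forward.
After 'absent': P(species A) = 0.15·0.1500 / (0.15·0.1500 + 0.9·0.8500) ≈ 0.0286
After 'present': P(species A) = 0.85·0.0286 / (0.85·0.0286 + 0.1·0.9714) ≈ 0.2000

0.2000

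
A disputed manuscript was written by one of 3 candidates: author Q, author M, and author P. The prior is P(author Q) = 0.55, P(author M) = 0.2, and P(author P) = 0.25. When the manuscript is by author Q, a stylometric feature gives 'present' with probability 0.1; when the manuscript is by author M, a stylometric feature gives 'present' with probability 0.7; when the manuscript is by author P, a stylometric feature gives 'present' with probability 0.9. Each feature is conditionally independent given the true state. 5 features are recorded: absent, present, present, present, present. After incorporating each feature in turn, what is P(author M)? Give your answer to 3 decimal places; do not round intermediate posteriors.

0.467

Each posterior becomes the prior for the next update.
After 'absent': normaliser = 0.9·0.5500 + 0.3·0.2000 + 0.1·0.2500; P(author Q) ≈ 0.8534, P(author M) ≈ 0.1034, P(author P) ≈ 0.0431
After 'present': normaliser = 0.1·0.8534 + 0.7·0.1034 + 0.9·0.0431; P(author Q) ≈ 0.4342, P(author M) ≈ 0.3684, P(author P) ≈ 0.1974
After 'present': normaliser = 0.1·0.4342 + 0.7·0.3684 + 0.9·0.1974; P(author Q) ≈ 0.0907, P(author M) ≈ 0.5385, P(author P) ≈ 0.3709
After 'present': normaliser = 0.1·0.0907 + 0.7·0.5385 + 0.9·0.3709; P(author Q) ≈ 0.0126, P(author M) ≈ 0.5237, P(author P) ≈ 0.4637
After 'present': normaliser = 0.1·0.0126 + 0.7·0.5237 + 0.9·0.4637; P(author Q) ≈ 0.0016, P(author M) ≈ 0.4668, P(author P) ≈ 0.5315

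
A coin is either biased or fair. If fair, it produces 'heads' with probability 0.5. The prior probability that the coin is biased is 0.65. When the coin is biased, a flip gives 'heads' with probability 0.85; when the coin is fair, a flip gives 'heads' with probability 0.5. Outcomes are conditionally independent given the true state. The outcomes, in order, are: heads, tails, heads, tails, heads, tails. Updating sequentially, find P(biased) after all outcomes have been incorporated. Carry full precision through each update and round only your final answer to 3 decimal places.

0.198

After 'heads': P(biased) = 0.85·0.6500 / (0.85·0.6500 + 0.5·0.3500) ≈ 0.7595
After 'tails': P(biased) = 0.15·0.7595 / (0.15·0.7595 + 0.5·0.2405) ≈ 0.4864
After 'heads': P(biased) = 0.85·0.4864 / (0.85·0.4864 + 0.5·0.5136) ≈ 0.6169
After 'tails': P(biased) = 0.15·0.6169 / (0.15·0.6169 + 0.5·0.3831) ≈ 0.3257
After 'heads': P(biased) = 0.85·0.3257 / (0.85·0.3257 + 0.5·0.6743) ≈ 0.4509
After 'tails': P(biased) = 0.15·0.4509 / (0.15·0.4509 + 0.5·0.5491) ≈ 0.1977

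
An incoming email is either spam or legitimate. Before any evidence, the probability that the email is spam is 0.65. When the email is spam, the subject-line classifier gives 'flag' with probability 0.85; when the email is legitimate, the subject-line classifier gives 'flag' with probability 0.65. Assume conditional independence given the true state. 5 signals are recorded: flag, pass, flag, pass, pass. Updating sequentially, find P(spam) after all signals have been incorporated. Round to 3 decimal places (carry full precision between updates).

0.200

After 'flag': P(spam) = 0.85·0.6500 / (0.85·0.6500 + 0.65·0.3500) ≈ 0.7083
After 'pass': P(spam) = 0.15·0.7083 / (0.15·0.7083 + 0.35·0.2917) ≈ 0.5100
After 'flag': P(spam) = 0.85·0.5100 / (0.85·0.5100 + 0.65·0.4900) ≈ 0.5765
After 'pass': P(spam) = 0.15·0.5765 / (0.15·0.5765 + 0.35·0.4235) ≈ 0.3684
After 'pass': P(spam) = 0.15·0.3684 / (0.15·0.3684 + 0.35·0.6316) ≈ 0.2000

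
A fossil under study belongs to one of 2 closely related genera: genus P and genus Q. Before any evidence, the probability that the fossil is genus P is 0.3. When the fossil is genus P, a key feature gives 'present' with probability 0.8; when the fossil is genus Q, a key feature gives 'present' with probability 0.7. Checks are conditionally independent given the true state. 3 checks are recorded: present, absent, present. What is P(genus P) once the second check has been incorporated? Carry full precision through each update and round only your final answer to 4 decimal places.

0.2462

After 'present': P(genus P) = 0.8·0.3000 / (0.8·0.3000 + 0.7·0.7000) ≈ 0.3288
After 'absent': P(genus P) = 0.2·0.3288 / (0.2·0.3288 + 0.3·0.6712) ≈ 0.2462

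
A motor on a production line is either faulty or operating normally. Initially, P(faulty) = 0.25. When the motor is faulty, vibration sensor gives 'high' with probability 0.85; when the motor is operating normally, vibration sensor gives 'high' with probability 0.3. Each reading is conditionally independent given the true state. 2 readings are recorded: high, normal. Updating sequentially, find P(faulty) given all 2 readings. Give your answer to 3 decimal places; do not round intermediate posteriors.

0.168

After 'high': P(faulty) = 0.85·0.2500 / (0.85·0.2500 + 0.3·0.7500) ≈ 0.4857
After 'normal': P(faulty) = 0.15·0.4857 / (0.15·0.4857 + 0.7·0.5143) ≈ 0.1683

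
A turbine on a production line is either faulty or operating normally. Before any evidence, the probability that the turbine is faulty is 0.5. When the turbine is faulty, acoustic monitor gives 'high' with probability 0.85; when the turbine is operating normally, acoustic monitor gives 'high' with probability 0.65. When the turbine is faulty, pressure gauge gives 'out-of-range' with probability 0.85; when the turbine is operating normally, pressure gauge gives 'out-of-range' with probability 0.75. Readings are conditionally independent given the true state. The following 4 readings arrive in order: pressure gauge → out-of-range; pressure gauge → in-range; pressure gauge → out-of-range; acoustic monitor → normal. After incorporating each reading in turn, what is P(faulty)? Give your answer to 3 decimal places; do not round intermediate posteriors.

0.248

After pressure gauge='out-of-range': P(faulty) = 0.85·0.5000 / (0.85·0.5000 + 0.75·0.5000) ≈ 0.5312
After pressure gauge='in-range': P(faulty) = 0.15·0.5312 / (0.15·0.5312 + 0.25·0.4688) ≈ 0.4048
After pressure gauge='out-of-range': P(faulty) = 0.85·0.4048 / (0.85·0.4048 + 0.75·0.5952) ≈ 0.4352
After acoustic monitor='normal': P(faulty) = 0.15·0.4352 / (0.15·0.4352 + 0.35·0.5648) ≈ 0.2483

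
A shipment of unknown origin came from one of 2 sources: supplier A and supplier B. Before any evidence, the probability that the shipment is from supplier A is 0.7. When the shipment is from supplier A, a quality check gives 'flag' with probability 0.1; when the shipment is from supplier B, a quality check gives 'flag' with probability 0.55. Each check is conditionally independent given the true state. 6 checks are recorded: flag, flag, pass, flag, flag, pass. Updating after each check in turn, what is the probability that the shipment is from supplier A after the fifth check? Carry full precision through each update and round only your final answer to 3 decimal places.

0.005

After 'flag': P(supplier A) = 0.1·0.7000 / (0.1·0.7000 + 0.55·0.3000) ≈ 0.2979
After 'flag': P(supplier A) = 0.1·0.2979 / (0.1·0.2979 + 0.55·0.7021) ≈ 0.0716
After 'pass': P(supplier A) = 0.9·0.0716 / (0.9·0.0716 + 0.45·0.9284) ≈ 0.1337
After 'flag': P(supplier A) = 0.1·0.1337 / (0.1·0.1337 + 0.55·0.8663) ≈ 0.0273
After 'flag': P(supplier A) = 0.1·0.0273 / (0.1·0.0273 + 0.55·0.9727) ≈ 0.0051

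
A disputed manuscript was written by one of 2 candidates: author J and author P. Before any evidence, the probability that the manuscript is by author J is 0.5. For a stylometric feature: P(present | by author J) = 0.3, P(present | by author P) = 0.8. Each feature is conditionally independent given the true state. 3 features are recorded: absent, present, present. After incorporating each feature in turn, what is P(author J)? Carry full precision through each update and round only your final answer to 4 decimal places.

After 'absent': P(author J) = 0.7·0.5000 / (0.7·0.5000 + 0.2·0.5000) ≈ 0.7778
After 'present': P(author J) = 0.3·0.7778 / (0.3·0.7778 + 0.8·0.2222) ≈ 0.5676
After 'present': P(author J) = 0.3·0.5676 / (0.3·0.5676 + 0.8·0.4324) ≈ 0.3298

0.3298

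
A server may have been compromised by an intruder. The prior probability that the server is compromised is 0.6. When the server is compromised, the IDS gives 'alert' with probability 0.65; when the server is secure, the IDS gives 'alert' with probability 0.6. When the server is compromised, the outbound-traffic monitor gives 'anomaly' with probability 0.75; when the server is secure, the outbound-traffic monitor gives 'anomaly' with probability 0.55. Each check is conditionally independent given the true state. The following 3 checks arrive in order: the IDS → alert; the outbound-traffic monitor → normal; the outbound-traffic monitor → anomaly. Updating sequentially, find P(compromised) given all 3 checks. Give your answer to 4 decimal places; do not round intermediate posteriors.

After the IDS='alert': P(compromised) = 0.65·0.6000 / (0.65·0.6000 + 0.6·0.4000) ≈ 0.6190
After the outbound-traffic monitor='normal': P(compromised) = 0.25·0.6190 / (0.25·0.6190 + 0.45·0.3810) ≈ 0.4745
After the outbound-traffic monitor='anomaly': P(compromised) = 0.75·0.4745 / (0.75·0.4745 + 0.55·0.5255) ≈ 0.5518

0.5518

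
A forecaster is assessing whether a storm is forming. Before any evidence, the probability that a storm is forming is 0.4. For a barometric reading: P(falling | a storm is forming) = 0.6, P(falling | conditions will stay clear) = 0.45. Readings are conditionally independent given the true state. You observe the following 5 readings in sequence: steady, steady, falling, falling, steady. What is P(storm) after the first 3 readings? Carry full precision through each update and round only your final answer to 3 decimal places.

0.320

After 'steady': P(storm) = 0.4·0.4000 / (0.4·0.4000 + 0.55·0.6000) ≈ 0.3265
After 'steady': P(storm) = 0.4·0.3265 / (0.4·0.3265 + 0.55·0.6735) ≈ 0.2607
After 'falling': P(storm) = 0.6·0.2607 / (0.6·0.2607 + 0.45·0.7393) ≈ 0.3198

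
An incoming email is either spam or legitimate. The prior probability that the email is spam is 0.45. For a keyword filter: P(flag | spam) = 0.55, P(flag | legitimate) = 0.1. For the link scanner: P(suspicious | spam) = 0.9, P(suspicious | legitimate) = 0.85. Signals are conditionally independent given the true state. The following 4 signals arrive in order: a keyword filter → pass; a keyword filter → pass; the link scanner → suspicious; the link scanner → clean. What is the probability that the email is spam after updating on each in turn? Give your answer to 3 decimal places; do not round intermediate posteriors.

After a keyword filter='pass': P(spam) = 0.45·0.4500 / (0.45·0.4500 + 0.9·0.5500) ≈ 0.2903
After a keyword filter='pass': P(spam) = 0.45·0.2903 / (0.45·0.2903 + 0.9·0.7097) ≈ 0.1698
After the link scanner='suspicious': P(spam) = 0.9·0.1698 / (0.9·0.1698 + 0.85·0.8302) ≈ 0.1780
After the link scanner='clean': P(spam) = 0.1·0.1780 / (0.1·0.1780 + 0.15·0.8220) ≈ 0.1262

0.126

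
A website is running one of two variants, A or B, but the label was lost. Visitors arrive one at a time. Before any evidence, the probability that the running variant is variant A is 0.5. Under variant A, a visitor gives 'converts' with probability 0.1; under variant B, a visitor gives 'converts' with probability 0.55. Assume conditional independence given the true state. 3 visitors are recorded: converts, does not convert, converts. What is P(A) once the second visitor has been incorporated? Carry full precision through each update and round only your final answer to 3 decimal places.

After 'converts': P(A) = 0.1·0.5000 / (0.1·0.5000 + 0.55·0.5000) ≈ 0.1538
After 'does not convert': P(A) = 0.9·0.1538 / (0.9·0.1538 + 0.45·0.8462) ≈ 0.2667

0.267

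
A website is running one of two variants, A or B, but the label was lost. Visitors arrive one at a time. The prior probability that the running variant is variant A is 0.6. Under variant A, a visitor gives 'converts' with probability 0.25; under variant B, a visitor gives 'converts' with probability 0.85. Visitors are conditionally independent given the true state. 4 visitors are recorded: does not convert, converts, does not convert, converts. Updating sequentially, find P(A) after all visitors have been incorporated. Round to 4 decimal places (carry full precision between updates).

After 'does not convert': P(A) = 0.75·0.6000 / (0.75·0.6000 + 0.15·0.4000) ≈ 0.8824
After 'converts': P(A) = 0.25·0.8824 / (0.25·0.8824 + 0.85·0.1176) ≈ 0.6881
After 'does not convert': P(A) = 0.75·0.6881 / (0.75·0.6881 + 0.15·0.3119) ≈ 0.9169
After 'converts': P(A) = 0.25·0.9169 / (0.25·0.9169 + 0.85·0.0831) ≈ 0.7644

0.7644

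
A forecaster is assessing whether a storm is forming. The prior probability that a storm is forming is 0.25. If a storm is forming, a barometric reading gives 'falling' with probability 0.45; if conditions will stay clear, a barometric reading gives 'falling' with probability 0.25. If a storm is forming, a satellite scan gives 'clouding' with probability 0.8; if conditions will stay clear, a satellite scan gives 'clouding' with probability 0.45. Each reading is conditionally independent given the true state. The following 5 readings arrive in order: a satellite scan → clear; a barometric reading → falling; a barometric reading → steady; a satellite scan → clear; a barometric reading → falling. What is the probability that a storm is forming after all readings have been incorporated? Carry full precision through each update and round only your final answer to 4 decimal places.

After a satellite scan='clear': P(storm) = 0.2·0.2500 / (0.2·0.2500 + 0.55·0.7500) ≈ 0.1081
After a barometric reading='falling': P(storm) = 0.45·0.1081 / (0.45·0.1081 + 0.25·0.8919) ≈ 0.1791
After a barometric reading='steady': P(storm) = 0.55·0.1791 / (0.55·0.1791 + 0.75·0.8209) ≈ 0.1379
After a satellite scan='clear': P(storm) = 0.2·0.1379 / (0.2·0.1379 + 0.55·0.8621) ≈ 0.0550
After a barometric reading='falling': P(storm) = 0.45·0.0550 / (0.45·0.0550 + 0.25·0.9450) ≈ 0.0948

0.0948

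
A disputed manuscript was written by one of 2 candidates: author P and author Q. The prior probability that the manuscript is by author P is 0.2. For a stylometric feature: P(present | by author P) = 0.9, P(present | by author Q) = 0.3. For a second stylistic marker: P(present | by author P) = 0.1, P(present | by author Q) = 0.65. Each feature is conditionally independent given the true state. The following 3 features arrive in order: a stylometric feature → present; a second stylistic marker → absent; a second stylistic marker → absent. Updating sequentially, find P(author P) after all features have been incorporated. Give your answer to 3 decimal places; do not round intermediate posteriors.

0.832

After a stylometric feature='present': P(author P) = 0.9·0.2000 / (0.9·0.2000 + 0.3·0.8000) ≈ 0.4286
After a second stylistic marker='absent': P(author P) = 0.9·0.4286 / (0.9·0.4286 + 0.35·0.5714) ≈ 0.6585
After a second stylistic marker='absent': P(author P) = 0.9·0.6585 / (0.9·0.6585 + 0.35·0.3415) ≈ 0.8322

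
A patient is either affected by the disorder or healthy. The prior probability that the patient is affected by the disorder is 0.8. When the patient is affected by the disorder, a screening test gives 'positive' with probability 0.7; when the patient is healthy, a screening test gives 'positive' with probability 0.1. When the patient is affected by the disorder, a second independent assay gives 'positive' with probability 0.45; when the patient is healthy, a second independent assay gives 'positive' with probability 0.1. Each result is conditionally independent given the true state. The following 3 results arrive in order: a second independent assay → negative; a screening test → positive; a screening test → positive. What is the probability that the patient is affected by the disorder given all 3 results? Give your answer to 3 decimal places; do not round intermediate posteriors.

Each posterior becomes the prior for the next update.
After a second independent assay='negative': P(affected) = 0.55·0.8000 / (0.55·0.8000 + 0.9·0.2000) ≈ 0.7097
After a screening test='positive': P(affected) = 0.7·0.7097 / (0.7·0.7097 + 0.1·0.2903) ≈ 0.9448
After a screening test='positive': P(affected) = 0.7·0.9448 / (0.7·0.9448 + 0.1·0.0552) ≈ 0.9917

0.992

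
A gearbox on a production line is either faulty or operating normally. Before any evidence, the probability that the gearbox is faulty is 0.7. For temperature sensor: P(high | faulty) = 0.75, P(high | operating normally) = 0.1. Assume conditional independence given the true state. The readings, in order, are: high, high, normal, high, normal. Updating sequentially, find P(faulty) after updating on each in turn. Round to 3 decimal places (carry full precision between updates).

Each posterior becomes the prior for the next update.
After 'high': P(faulty) = 0.75·0.7000 / (0.75·0.7000 + 0.1·0.3000) ≈ 0.9459
After 'high': P(faulty) = 0.75·0.9459 / (0.75·0.9459 + 0.1·0.0541) ≈ 0.9924
After 'normal': P(faulty) = 0.25·0.9924 / (0.25·0.9924 + 0.9·0.0076) ≈ 0.9733
After 'high': P(faulty) = 0.75·0.9733 / (0.75·0.9733 + 0.1·0.0267) ≈ 0.9964
After 'normal': P(faulty) = 0.25·0.9964 / (0.25·0.9964 + 0.9·0.0036) ≈ 0.9870

0.987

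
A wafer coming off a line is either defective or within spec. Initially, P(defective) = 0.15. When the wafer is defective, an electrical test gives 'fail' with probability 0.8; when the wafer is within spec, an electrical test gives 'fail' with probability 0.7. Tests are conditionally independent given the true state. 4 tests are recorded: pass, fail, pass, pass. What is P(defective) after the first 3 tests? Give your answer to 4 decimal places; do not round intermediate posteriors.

Each posterior becomes the prior for the next update.
After 'pass': P(defective) = 0.2·0.1500 / (0.2·0.1500 + 0.3·0.8500) ≈ 0.1053
After 'fail': P(defective) = 0.8·0.1053 / (0.8·0.1053 + 0.7·0.8947) ≈ 0.1185
After 'pass': P(defective) = 0.2·0.1185 / (0.2·0.1185 + 0.3·0.8815) ≈ 0.0823

0.0823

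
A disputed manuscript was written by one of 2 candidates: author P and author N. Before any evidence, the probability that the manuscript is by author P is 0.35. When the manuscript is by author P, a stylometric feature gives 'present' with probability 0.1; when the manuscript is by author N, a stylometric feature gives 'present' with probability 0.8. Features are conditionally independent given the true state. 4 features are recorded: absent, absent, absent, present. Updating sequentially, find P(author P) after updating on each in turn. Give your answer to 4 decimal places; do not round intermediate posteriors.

0.8598

Apply Bayes' rule sequentially, carrying P(author P) forward.
After 'absent': P(author P) = 0.9·0.3500 / (0.9·0.3500 + 0.2·0.6500) ≈ 0.7079
After 'absent': P(author P) = 0.9·0.7079 / (0.9·0.7079 + 0.2·0.2921) ≈ 0.9160
After 'absent': P(author P) = 0.9·0.9160 / (0.9·0.9160 + 0.2·0.0840) ≈ 0.9800
After 'present': P(author P) = 0.1·0.9800 / (0.1·0.9800 + 0.8·0.0200) ≈ 0.8598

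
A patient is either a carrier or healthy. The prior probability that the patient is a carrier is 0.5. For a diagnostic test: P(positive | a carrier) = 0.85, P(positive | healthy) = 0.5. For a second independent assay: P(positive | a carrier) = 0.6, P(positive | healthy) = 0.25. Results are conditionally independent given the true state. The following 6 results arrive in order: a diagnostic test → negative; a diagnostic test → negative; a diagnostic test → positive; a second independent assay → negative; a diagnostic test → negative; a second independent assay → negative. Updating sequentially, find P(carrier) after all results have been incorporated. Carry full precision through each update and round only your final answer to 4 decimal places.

Each posterior becomes the prior for the next update.
After a diagnostic test='negative': P(carrier) = 0.15·0.5000 / (0.15·0.5000 + 0.5·0.5000) ≈ 0.2308
After a diagnostic test='negative': P(carrier) = 0.15·0.2308 / (0.15·0.2308 + 0.5·0.7692) ≈ 0.0826
After a diagnostic test='positive': P(carrier) = 0.85·0.0826 / (0.85·0.0826 + 0.5·0.9174) ≈ 0.1327
After a second independent assay='negative': P(carrier) = 0.4·0.1327 / (0.4·0.1327 + 0.75·0.8673) ≈ 0.0754
After a diagnostic test='negative': P(carrier) = 0.15·0.0754 / (0.15·0.0754 + 0.5·0.9246) ≈ 0.0239
After a second independent assay='negative': P(carrier) = 0.4·0.0239 / (0.4·0.0239 + 0.75·0.9761) ≈ 0.0129

0.0129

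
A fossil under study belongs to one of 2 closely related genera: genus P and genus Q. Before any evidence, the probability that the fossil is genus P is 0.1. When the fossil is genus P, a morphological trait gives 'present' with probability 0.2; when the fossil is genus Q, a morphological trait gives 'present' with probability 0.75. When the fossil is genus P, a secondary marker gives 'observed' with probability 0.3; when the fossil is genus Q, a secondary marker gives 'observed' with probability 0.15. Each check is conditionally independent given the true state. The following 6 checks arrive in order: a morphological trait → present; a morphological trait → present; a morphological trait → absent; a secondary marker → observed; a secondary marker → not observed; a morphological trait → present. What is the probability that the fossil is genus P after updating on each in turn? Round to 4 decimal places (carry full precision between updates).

0.0110

After a morphological trait='present': P(genus P) = 0.2·0.1000 / (0.2·0.1000 + 0.75·0.9000) ≈ 0.0288
After a morphological trait='present': P(genus P) = 0.2·0.0288 / (0.2·0.0288 + 0.75·0.9712) ≈ 0.0078
After a morphological trait='absent': P(genus P) = 0.8·0.0078 / (0.8·0.0078 + 0.25·0.9922) ≈ 0.0247
After a secondary marker='observed': P(genus P) = 0.3·0.0247 / (0.3·0.0247 + 0.15·0.9753) ≈ 0.0481
After a secondary marker='not observed': P(genus P) = 0.7·0.0481 / (0.7·0.0481 + 0.85·0.9519) ≈ 0.0400
After a morphological trait='present': P(genus P) = 0.2·0.0400 / (0.2·0.0400 + 0.75·0.9600) ≈ 0.0110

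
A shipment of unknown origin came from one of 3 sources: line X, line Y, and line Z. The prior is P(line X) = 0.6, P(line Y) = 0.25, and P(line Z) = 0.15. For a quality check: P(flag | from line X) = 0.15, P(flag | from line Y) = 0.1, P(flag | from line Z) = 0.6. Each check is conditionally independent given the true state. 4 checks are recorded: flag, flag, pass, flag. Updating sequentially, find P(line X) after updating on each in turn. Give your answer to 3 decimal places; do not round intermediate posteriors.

Each posterior becomes the prior for the next update.
After 'flag': normaliser = 0.15·0.6000 + 0.1·0.2500 + 0.6·0.1500; P(line X) ≈ 0.4390, P(line Y) ≈ 0.1220, P(line Z) ≈ 0.4390
After 'flag': normaliser = 0.15·0.4390 + 0.1·0.1220 + 0.6·0.4390; P(line X) ≈ 0.1929, P(line Y) ≈ 0.0357, P(line Z) ≈ 0.7714
After 'pass': normaliser = 0.85·0.1929 + 0.9·0.0357 + 0.4·0.7714; P(line X) ≈ 0.3248, P(line Y) ≈ 0.0637, P(line Z) ≈ 0.6115
After 'flag': normaliser = 0.15·0.3248 + 0.1·0.0637 + 0.6·0.6115; P(line X) ≈ 0.1155, P(line Y) ≈ 0.0151, P(line Z) ≈ 0.8694

0.115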